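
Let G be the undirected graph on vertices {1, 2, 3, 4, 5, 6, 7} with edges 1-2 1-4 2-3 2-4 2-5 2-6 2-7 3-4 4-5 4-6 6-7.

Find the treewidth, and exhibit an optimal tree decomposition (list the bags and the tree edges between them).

The largest bag has 3 vertices, giving width 2; this decomposition certifies tw(G) ≤ 2. Conversely, {1, 2, 4} is a clique of size 3, and the vertices of any clique must share a bag in every tree decomposition; so some bag has ≥ 3 vertices and tw(G) ≥ 2. Hence tw(G) = 2 exactly.

Treewidth 2.
Bags: B1 = {2, 4, 5}  B2 = {2, 3, 4}  B3 = {2, 4, 6}  B4 = {1, 2, 4}  B5 = {2, 6, 7}
Tree: B1–B2, B2–B3, B1–B4, B3–B5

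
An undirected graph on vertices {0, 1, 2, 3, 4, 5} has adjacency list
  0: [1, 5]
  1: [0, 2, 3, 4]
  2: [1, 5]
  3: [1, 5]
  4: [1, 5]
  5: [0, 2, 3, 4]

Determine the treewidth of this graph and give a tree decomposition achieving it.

Treewidth 2.
One such decomposition:
Bags: B1 = {1, 4, 5}  B2 = {1, 2, 5}  B3 = {1, 3, 5}  B4 = {0, 1, 5}
Tree: B1–B2, B2–B3, B3–B4

Each bag holds 3 vertices, so the decomposition has width 2, which upper-bounds the treewidth. For the lower bound, G contains the cycle 1–4–5–2–1, so G is not a forest; only forests have treewidth ≤ 1, hence tw(G) ≥ 2. Therefore the treewidth is 2.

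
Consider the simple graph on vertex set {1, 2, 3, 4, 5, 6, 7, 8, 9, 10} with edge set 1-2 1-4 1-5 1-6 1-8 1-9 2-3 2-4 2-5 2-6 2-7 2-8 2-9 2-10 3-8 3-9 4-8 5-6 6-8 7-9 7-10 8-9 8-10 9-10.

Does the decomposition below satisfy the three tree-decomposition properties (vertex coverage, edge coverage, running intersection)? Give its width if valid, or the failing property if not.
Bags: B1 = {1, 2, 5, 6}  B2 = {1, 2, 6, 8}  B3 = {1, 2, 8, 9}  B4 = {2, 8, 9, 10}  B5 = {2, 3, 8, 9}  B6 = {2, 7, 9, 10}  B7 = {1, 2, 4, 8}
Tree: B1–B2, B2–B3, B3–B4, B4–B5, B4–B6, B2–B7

Yes; width 3.

Every vertex of G appears in some bag (union = {1, 2, 3, 4, 5, 6, 7, 8, 9, 10}); every edge is covered by a bag; and for each vertex v the set of bags containing v is connected in the bag tree. The decomposition is therefore valid. The largest bag has 4 vertices, so the width is 3.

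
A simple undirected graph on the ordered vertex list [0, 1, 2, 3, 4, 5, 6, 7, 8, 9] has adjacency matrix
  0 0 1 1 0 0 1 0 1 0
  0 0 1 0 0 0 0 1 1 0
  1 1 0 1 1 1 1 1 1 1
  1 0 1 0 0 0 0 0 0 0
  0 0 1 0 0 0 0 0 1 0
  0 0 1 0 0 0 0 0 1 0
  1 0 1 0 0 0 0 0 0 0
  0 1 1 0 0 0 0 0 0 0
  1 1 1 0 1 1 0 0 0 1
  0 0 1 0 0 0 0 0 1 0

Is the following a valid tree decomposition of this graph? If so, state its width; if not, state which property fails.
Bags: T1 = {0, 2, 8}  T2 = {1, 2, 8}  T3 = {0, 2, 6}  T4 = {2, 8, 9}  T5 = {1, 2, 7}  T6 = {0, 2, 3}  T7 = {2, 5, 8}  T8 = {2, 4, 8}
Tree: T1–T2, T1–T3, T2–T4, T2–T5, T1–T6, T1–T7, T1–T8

Yes; width 2.

Vertex coverage: the bags together contain {0, 1, 2, 3, 4, 5, 6, 7, 8, 9}, the full vertex set. Edge coverage: each edge of G has both endpoints in at least one bag. Running intersection: for every vertex, the bags containing it form a connected subtree. All three properties hold, so this is a valid tree decomposition of width max|bag| − 1 = 2, and hence tw(G) ≤ 2.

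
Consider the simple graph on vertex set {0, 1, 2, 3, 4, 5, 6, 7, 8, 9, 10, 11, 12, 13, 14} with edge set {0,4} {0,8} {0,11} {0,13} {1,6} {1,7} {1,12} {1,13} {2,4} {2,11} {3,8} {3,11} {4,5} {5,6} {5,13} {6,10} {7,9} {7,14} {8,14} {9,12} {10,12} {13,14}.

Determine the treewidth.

3

A width-3 tree decomposition is:
Bags: B1 = {7, 9, 10, 12}  B2 = {1, 7, 10, 12}  B3 = {1, 6, 7, 10}  B4 = {1, 6, 7, 14}  B5 = {1, 6, 13, 14}  B6 = {5, 6, 13, 14}  B7 = {5, 8, 13, 14}  B8 = {0, 5, 8, 13}  B9 = {0, 4, 5, 8}  B10 = {0, 3, 4, 8}  B11 = {0, 3, 4, 11}  B12 = {2, 3, 4, 11}
Tree: B1–B2, B2–B3, B3–B4, B4–B5, B5–B6, B6–B7, B7–B8, B8–B9, B9–B10, B10–B11, B11–B12
The largest bag has 4 vertices, giving width 3; this decomposition certifies tw(G) ≤ 3. For the lower bound: the 4 vertex sets {9,10,12}, {7}, {1}, {5,6,13,14} are disjoint, each induces a connected subgraph, and every pair is joined by at least one edge of G. Contracting each set to a single vertex therefore yields K_{4} as a minor, and since treewidth is minor-monotone, tw(G) ≥ tw(K_{4}) = 3. The upper and lower bounds meet at 3, so that is the treewidth.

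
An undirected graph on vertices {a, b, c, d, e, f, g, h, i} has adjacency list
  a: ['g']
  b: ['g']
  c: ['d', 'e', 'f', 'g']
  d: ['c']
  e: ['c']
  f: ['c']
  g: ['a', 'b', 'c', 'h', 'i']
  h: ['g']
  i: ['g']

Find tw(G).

A width-1 tree decomposition is:
Bags: B1 = {g, i}  B2 = {c, g}  B3 = {b, g}  B4 = {a, g}  B5 = {c, e}  B6 = {c, d}  B7 = {c, f}  B8 = {g, h}
Tree: B1–B2, B2–B3, B1–B4, B2–B5, B5–B6, B6–B7, B2–B8
Each bag holds 2 vertices, so the decomposition has width 1, which upper-bounds the treewidth. Since G has at least one edge (e.g. g–i), it is not an edgeless graph, so tw(G) ≥ 1. Hence tw(G) = 1 exactly.

1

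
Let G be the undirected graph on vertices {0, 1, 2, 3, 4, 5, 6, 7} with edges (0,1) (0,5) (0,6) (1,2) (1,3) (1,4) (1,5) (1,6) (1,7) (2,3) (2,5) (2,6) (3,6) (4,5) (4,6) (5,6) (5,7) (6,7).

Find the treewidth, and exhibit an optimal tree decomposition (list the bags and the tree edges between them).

Treewidth 3.
Bags: B1 = {0, 1, 5, 6}  B2 = {1, 4, 5, 6}  B3 = {1, 2, 5, 6}  B4 = {1, 2, 3, 6}  B5 = {1, 5, 6, 7}
Tree: B1–B2, B2–B3, B3–B4, B3–B5

Every bag has size at most 4, so the width is 4 − 1 = 3 and tw(G) ≤ 3. On the other hand G contains the 4-clique {1, 2, 3, 6}. A clique must lie in a single bag of any decomposition, so no decomposition can have width below 3. The upper and lower bounds meet at 3, so that is the treewidth.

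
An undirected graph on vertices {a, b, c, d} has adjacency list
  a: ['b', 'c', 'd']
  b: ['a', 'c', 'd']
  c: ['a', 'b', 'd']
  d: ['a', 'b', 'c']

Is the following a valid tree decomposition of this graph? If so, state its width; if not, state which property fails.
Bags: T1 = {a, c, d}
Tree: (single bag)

A tree decomposition must satisfy three properties: every vertex lies in some bag; for every edge, both endpoints lie together in some bag; and for every vertex, the bags containing it form a connected subtree. Here vertex b appears in no bag, so the decomposition is invalid.

No — vertex b appears in no bag.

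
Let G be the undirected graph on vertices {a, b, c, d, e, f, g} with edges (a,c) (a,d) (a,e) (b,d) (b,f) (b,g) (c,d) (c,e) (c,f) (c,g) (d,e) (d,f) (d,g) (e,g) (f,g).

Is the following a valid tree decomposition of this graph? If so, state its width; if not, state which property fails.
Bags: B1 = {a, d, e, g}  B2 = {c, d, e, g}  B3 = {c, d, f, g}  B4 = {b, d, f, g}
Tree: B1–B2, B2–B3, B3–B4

A tree decomposition must satisfy three properties: every vertex lies in some bag; for every edge, both endpoints lie together in some bag; and for every vertex, the bags containing it form a connected subtree. Here edge (c,a) lies in no bag, so the decomposition is invalid.

No — edge (c,a) lies in no bag.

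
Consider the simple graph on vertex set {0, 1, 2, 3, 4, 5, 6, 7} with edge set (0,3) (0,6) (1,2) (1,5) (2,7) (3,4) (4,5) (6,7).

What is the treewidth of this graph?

2

A width-2 tree decomposition is:
Bags: B1 = {3, 4, 5}  B2 = {1, 3, 5}  B3 = {1, 2, 3}  B4 = {2, 3, 7}  B5 = {3, 6, 7}  B6 = {0, 3, 6}
Tree: B1–B2, B2–B3, B3–B4, B4–B5, B5–B6
Each bag holds 3 vertices, so the decomposition has width 2, which upper-bounds the treewidth. The edges 3–4–5–1–2–7–6–0–3 form a cycle, so G is not a tree and its treewidth is at least 2. Hence tw(G) = 2 exactly.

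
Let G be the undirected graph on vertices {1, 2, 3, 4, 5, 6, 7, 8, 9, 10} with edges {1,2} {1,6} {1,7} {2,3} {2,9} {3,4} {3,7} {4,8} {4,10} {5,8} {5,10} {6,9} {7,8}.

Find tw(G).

2

A width-2 tree decomposition is:
Bags: B1 = {4, 5, 10}  B2 = {4, 5, 8}  B3 = {3, 4, 8}  B4 = {3, 7, 8}  B5 = {2, 3, 7}  B6 = {1, 2, 7}  B7 = {1, 2, 9}  B8 = {1, 6, 9}
Tree: B1–B2, B2–B3, B3–B4, B4–B5, B5–B6, B6–B7, B7–B8
Every bag has size at most 3, so the width is 3 − 1 = 2 and tw(G) ≤ 2. The edges 10–5–8–4–10 form a cycle, so G is not a tree and its treewidth is at least 2. Combining the bounds, tw(G) = 2.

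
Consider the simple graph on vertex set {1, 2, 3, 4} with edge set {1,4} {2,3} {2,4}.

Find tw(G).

1

A width-1 tree decomposition is:
Bags: B1 = {2, 3}  B2 = {2, 4}  B3 = {1, 4}
Tree: B1–B2, B2–B3
Every bag has size at most 2, so the width is 2 − 1 = 1 and tw(G) ≤ 1. Since G has at least one edge (e.g. 3–2), it is not an edgeless graph, so tw(G) ≥ 1. Hence tw(G) = 1 exactly.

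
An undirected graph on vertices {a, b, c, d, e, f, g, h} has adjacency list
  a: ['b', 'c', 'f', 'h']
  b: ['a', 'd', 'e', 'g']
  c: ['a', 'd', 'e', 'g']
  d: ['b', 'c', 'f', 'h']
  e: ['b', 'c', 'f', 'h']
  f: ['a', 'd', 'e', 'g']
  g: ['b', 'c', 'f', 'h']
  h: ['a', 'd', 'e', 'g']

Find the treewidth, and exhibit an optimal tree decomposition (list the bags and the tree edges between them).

Treewidth 4.
Bags: B1 = {b, c, e, f, h}  B2 = {b, c, f, g, h}  B3 = {b, c, d, f, h}  B4 = {a, b, c, f, h}
Tree: B1–B2, B2–B3, B3–B4

The largest bag has 5 vertices, giving width 4; this decomposition certifies tw(G) ≤ 4. For the lower bound: the 5 vertex sets {c,e}, {g,h}, {d,f}, {b}, {a} are disjoint, each induces a connected subgraph, and every pair is joined by at least one edge of G. Contracting each set to a single vertex therefore yields K_{5} as a minor, and since treewidth is minor-monotone, tw(G) ≥ tw(K_{5}) = 4. Hence tw(G) = 4 exactly.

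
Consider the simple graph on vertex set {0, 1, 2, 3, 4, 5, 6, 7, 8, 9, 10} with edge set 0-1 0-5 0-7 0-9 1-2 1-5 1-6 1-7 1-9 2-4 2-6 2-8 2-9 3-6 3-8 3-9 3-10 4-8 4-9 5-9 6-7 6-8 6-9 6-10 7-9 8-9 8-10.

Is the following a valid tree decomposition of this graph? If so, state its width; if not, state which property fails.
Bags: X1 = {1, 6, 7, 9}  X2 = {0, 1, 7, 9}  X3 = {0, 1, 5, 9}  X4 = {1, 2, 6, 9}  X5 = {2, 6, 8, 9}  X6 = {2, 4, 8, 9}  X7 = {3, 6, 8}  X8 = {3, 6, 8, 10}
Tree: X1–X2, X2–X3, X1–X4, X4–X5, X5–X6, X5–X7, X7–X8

A tree decomposition must satisfy three properties: every vertex lies in some bag; for every edge, both endpoints lie together in some bag; and for every vertex, the bags containing it form a connected subtree. Here edge (9,3) lies in no bag, so the decomposition is invalid.

No — edge (9,3) lies in no bag.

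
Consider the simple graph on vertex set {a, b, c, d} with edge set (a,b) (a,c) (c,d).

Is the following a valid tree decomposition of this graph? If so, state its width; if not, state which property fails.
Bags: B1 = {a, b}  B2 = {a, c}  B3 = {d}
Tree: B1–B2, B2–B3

No — edge (c,d) lies in no bag.

A tree decomposition must satisfy three properties: every vertex lies in some bag; for every edge, both endpoints lie together in some bag; and for every vertex, the bags containing it form a connected subtree. Here edge (c,d) lies in no bag, so the decomposition is invalid.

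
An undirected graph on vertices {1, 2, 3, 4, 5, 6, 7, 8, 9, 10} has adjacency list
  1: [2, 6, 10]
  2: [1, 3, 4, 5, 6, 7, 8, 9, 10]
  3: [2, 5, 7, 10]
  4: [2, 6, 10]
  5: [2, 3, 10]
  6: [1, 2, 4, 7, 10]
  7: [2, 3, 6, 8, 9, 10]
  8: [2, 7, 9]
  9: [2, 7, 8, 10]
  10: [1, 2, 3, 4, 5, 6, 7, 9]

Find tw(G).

3

A width-3 tree decomposition is:
Bags: B1 = {2, 6, 7, 10}  B2 = {2, 7, 9, 10}  B3 = {1, 2, 6, 10}  B4 = {2, 3, 7, 10}  B5 = {2, 3, 5, 10}  B6 = {2, 7, 8, 9}  B7 = {2, 4, 6, 10}
Tree: B1–B2, B1–B3, B2–B4, B4–B5, B2–B6, B1–B7
Every bag has size at most 4, so the width is 4 − 1 = 3 and tw(G) ≤ 3. For the lower bound, the 4 vertices {2, 7, 8, 9} are pairwise adjacent, and any tree decomposition puts a clique entirely inside one bag — forcing width ≥ 3. Hence tw(G) = 3 exactly.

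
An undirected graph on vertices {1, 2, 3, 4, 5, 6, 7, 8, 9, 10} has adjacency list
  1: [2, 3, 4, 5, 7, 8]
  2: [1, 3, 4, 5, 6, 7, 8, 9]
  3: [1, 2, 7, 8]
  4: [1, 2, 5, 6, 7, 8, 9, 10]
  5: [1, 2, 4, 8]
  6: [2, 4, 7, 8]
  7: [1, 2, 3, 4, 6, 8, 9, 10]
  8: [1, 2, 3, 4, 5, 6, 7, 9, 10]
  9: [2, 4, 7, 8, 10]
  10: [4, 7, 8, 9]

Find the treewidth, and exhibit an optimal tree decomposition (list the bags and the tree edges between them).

Each bag holds 5 vertices, so the decomposition has width 4, which upper-bounds the treewidth. Conversely, {1, 2, 3, 7, 8} is a clique of size 5, and the vertices of any clique must share a bag in every tree decomposition; so some bag has ≥ 5 vertices and tw(G) ≥ 4. The upper and lower bounds meet at 4, so that is the treewidth.

Treewidth 4.
One such decomposition:
Bags: B1 = {2, 4, 7, 8, 9}  B2 = {4, 7, 8, 9, 10}  B3 = {1, 2, 4, 7, 8}  B4 = {1, 2, 3, 7, 8}  B5 = {2, 4, 6, 7, 8}  B6 = {1, 2, 4, 5, 8}
Tree: B1–B2, B1–B3, B3–B4, B1–B5, B3–B6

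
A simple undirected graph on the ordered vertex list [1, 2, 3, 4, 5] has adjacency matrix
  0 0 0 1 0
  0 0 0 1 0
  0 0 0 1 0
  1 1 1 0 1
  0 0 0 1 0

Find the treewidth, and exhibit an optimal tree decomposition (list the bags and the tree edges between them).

Treewidth 1.
One such decomposition:
Bags: B1 = {1, 4}  B2 = {2, 4}  B3 = {4, 5}  B4 = {3, 4}
Tree: B1–B2, B2–B3, B2–B4

The largest bag has 2 vertices, giving width 1; this decomposition certifies tw(G) ≤ 1. Any graph with an edge has treewidth ≥ 1, and G has the edge 4–1. Combining the bounds, tw(G) = 1.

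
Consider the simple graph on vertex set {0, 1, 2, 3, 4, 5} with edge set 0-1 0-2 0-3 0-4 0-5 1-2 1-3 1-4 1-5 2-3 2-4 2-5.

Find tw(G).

3

A width-3 tree decomposition is:
Bags: B1 = {0, 1, 2, 5}  B2 = {0, 1, 2, 3}  B3 = {0, 1, 2, 4}
Tree: B1–B2, B1–B3
Every bag has size at most 4, so the width is 4 − 1 = 3 and tw(G) ≤ 3. For the lower bound, the 4 vertices {0, 1, 2, 3} are pairwise adjacent, and any tree decomposition puts a clique entirely inside one bag — forcing width ≥ 3. Combining the bounds, tw(G) = 3.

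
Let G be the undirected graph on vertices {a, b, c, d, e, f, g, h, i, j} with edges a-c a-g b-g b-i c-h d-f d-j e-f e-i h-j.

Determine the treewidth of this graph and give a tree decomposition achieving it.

Every bag has size at most 3, so the width is 3 − 1 = 2 and tw(G) ≤ 2. The edges i–e–f–d–j–h–c–a–g–b–i form a cycle, so G is not a tree and its treewidth is at least 2. The upper and lower bounds meet at 2, so that is the treewidth.

Treewidth 2.
Bags: B1 = {e, f, i}  B2 = {d, f, i}  B3 = {d, i, j}  B4 = {h, i, j}  B5 = {c, h, i}  B6 = {a, c, i}  B7 = {a, g, i}  B8 = {b, g, i}
Tree: B1–B2, B2–B3, B3–B4, B4–B5, B5–B6, B6–B7, B7–B8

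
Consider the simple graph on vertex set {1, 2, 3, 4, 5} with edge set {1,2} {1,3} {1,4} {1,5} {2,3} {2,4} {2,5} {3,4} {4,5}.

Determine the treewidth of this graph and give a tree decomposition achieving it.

Treewidth 3.
Bags: B1 = {1, 2, 4, 5}  B2 = {1, 2, 3, 4}
Tree: B1–B2

The largest bag has 4 vertices, giving width 3; this decomposition certifies tw(G) ≤ 3. Conversely, {1, 2, 3, 4} is a clique of size 4, and the vertices of any clique must share a bag in every tree decomposition; so some bag has ≥ 4 vertices and tw(G) ≥ 3. Therefore the treewidth is 3.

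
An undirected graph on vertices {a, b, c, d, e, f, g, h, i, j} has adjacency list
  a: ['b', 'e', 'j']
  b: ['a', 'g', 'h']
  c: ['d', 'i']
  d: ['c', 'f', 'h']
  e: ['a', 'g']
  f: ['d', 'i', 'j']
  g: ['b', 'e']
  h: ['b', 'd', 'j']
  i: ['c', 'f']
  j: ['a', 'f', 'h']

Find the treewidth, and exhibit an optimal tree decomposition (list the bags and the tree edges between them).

Treewidth 2.
One optimal decomposition is:
Bags: B1 = {b, e, g}  B2 = {a, b, e}  B3 = {a, b, h}  B4 = {a, h, j}  B5 = {d, h, j}  B6 = {d, f, j}  B7 = {c, d, f}  B8 = {c, f, i}
Tree: B1–B2, B2–B3, B3–B4, B4–B5, B5–B6, B6–B7, B7–B8

The largest bag has 3 vertices, giving width 2; this decomposition certifies tw(G) ≤ 2. Since g–e–a–b–g is a cycle in G, G is not acyclic. Forests are exactly the graphs of treewidth ≤ 1, so tw(G) ≥ 2. Combining the bounds, tw(G) = 2.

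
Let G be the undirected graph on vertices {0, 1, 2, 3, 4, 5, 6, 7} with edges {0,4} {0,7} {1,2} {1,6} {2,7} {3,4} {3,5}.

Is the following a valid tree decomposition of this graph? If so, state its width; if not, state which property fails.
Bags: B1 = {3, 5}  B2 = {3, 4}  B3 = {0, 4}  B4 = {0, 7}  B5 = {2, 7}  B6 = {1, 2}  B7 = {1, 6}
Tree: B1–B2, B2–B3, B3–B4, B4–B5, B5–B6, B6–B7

Yes; width 1.

Every vertex of G appears in some bag (union = {0, 1, 2, 3, 4, 5, 6, 7}); every edge is covered by a bag; and for each vertex v the set of bags containing v is connected in the bag tree. The decomposition is therefore valid. The largest bag has 2 vertices, so the width is 1.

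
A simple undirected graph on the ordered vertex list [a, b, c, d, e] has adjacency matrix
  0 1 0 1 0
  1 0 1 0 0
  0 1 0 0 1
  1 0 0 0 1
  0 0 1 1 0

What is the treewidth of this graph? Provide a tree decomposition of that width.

Treewidth 2.
Bags: B1 = {a, d, e}  B2 = {a, c, e}  B3 = {a, b, c}
Tree: B1–B2, B2–B3

Each bag holds 3 vertices, so the decomposition has width 2, which upper-bounds the treewidth. For the lower bound, G contains the cycle a–d–e–c–b–a, so G is not a forest; only forests have treewidth ≤ 1, hence tw(G) ≥ 2. Combining the bounds, tw(G) = 2.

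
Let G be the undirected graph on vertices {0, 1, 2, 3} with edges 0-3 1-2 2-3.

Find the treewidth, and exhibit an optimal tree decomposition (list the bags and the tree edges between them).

Treewidth 1.
Bags: B1 = {2, 3}  B2 = {1, 2}  B3 = {0, 3}
Tree: B1–B2, B1–B3

Each bag holds 2 vertices, so the decomposition has width 1, which upper-bounds the treewidth. Any graph with an edge has treewidth ≥ 1, and G has the edge 2–3. Therefore the treewidth is 1.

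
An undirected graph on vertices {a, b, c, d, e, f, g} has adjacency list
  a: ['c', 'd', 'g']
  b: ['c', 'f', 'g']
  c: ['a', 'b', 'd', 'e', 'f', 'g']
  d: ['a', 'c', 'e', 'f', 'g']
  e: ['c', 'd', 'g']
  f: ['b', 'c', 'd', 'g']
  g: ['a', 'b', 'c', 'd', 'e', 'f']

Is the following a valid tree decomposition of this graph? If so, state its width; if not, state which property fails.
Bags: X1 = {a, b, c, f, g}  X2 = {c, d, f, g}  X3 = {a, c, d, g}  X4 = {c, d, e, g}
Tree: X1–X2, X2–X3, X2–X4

No — bags containing vertex a are not connected in the tree.

A tree decomposition must satisfy three properties: every vertex lies in some bag; for every edge, both endpoints lie together in some bag; and for every vertex, the bags containing it form a connected subtree. Here bags containing vertex a are not connected in the tree, so the decomposition is invalid.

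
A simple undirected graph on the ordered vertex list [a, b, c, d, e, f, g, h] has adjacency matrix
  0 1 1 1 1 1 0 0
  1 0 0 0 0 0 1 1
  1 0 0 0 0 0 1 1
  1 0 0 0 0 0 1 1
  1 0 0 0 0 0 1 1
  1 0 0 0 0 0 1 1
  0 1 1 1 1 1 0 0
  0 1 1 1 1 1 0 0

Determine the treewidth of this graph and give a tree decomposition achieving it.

Treewidth 3.
Bags: B1 = {a, d, g, h}  B2 = {a, c, g, h}  B3 = {a, f, g, h}  B4 = {a, b, g, h}  B5 = {a, e, g, h}
Tree: B1–B2, B2–B3, B3–B4, B4–B5

Each bag holds 4 vertices, so the decomposition has width 3, which upper-bounds the treewidth. For the lower bound: the 4 vertex sets {d,h}, {a,c}, {g}, {f} are disjoint, each induces a connected subgraph, and every pair is joined by at least one edge of G. Contracting each set to a single vertex therefore yields K_{4} as a minor, and since treewidth is minor-monotone, tw(G) ≥ tw(K_{4}) = 3. Hence tw(G) = 3 exactly.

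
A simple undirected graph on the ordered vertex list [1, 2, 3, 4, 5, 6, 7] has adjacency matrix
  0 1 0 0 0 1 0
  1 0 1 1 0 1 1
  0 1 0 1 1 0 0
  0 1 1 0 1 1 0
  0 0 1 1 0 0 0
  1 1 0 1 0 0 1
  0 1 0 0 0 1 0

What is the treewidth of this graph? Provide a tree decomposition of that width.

Every bag has size at most 3, so the width is 3 − 1 = 2 and tw(G) ≤ 2. For the lower bound, the 3 vertices {2, 3, 4} are pairwise adjacent, and any tree decomposition puts a clique entirely inside one bag — forcing width ≥ 2. The upper and lower bounds meet at 2, so that is the treewidth.

Treewidth 2.
One optimal decomposition is:
Bags: B1 = {2, 6, 7}  B2 = {2, 4, 6}  B3 = {1, 2, 6}  B4 = {2, 3, 4}  B5 = {3, 4, 5}
Tree: B1–B2, B1–B3, B2–B4, B4–B5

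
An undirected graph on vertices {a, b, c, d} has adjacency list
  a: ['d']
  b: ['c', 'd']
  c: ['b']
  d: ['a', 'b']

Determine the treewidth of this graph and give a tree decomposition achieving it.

Treewidth 1.
One optimal decomposition is:
Bags: B1 = {a, d}  B2 = {b, d}  B3 = {b, c}
Tree: B1–B2, B2–B3

The largest bag has 2 vertices, giving width 1; this decomposition certifies tw(G) ≤ 1. Since G has at least one edge (e.g. a–d), it is not an edgeless graph, so tw(G) ≥ 1. Combining the bounds, tw(G) = 1.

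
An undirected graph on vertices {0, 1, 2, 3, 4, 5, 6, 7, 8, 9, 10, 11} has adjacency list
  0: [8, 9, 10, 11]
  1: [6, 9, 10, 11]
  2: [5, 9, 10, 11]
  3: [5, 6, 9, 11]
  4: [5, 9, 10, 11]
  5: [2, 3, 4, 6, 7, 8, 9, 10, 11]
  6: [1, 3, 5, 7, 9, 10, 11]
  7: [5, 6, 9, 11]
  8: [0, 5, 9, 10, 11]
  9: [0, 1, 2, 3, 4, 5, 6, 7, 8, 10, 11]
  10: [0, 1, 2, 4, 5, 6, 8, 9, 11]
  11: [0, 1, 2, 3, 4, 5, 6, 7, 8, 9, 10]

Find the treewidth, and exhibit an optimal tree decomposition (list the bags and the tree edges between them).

Treewidth 4.
One optimal decomposition is:
Bags: B1 = {5, 8, 9, 10, 11}  B2 = {4, 5, 9, 10, 11}  B3 = {5, 6, 9, 10, 11}  B4 = {2, 5, 9, 10, 11}  B5 = {5, 6, 7, 9, 11}  B6 = {3, 5, 6, 9, 11}  B7 = {1, 6, 9, 10, 11}  B8 = {0, 8, 9, 10, 11}
Tree: B1–B2, B2–B3, B1–B4, B3–B5, B3–B6, B3–B7, B1–B8

Every bag has size at most 5, so the width is 5 − 1 = 4 and tw(G) ≤ 4. On the other hand G contains the 5-clique {0, 8, 9, 10, 11}. A clique must lie in a single bag of any decomposition, so no decomposition can have width below 4. The upper and lower bounds meet at 4, so that is the treewidth.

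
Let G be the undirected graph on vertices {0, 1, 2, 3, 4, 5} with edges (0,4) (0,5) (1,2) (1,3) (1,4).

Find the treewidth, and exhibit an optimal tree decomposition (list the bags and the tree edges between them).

Each bag holds 2 vertices, so the decomposition has width 1, which upper-bounds the treewidth. Any graph with an edge has treewidth ≥ 1, and G has the edge 1–4. Hence tw(G) = 1 exactly.

Treewidth 1.
One optimal decomposition is:
Bags: B1 = {1, 4}  B2 = {1, 3}  B3 = {1, 2}  B4 = {0, 4}  B5 = {0, 5}
Tree: B1–B2, B1–B3, B1–B4, B4–B5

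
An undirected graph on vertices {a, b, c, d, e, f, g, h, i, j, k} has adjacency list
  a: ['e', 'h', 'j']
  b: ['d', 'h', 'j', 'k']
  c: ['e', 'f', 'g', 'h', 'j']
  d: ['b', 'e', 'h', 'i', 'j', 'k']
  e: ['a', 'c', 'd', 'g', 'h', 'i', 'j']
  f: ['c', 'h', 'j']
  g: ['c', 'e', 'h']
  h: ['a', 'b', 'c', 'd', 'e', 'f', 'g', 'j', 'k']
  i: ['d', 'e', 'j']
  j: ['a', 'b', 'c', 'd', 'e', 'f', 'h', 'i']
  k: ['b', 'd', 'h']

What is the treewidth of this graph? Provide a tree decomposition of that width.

Treewidth 3.
One such decomposition:
Bags: B1 = {b, d, h, k}  B2 = {b, d, h, j}  B3 = {d, e, h, j}  B4 = {c, e, h, j}  B5 = {c, f, h, j}  B6 = {a, e, h, j}  B7 = {c, e, g, h}  B8 = {d, e, i, j}
Tree: B1–B2, B2–B3, B3–B4, B4–B5, B4–B6, B4–B7, B3–B8

The largest bag has 4 vertices, giving width 3; this decomposition certifies tw(G) ≤ 3. On the other hand G contains the 4-clique {c, e, g, h}. A clique must lie in a single bag of any decomposition, so no decomposition can have width below 3. The upper and lower bounds meet at 3, so that is the treewidth.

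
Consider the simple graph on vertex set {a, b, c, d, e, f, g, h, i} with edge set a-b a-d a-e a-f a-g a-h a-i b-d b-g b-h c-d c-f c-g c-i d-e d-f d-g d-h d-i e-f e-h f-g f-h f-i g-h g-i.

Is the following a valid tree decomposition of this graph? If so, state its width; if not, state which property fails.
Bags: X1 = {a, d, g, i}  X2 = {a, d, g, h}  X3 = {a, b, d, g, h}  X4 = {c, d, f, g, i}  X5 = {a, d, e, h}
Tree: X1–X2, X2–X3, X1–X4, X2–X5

No — edge (f,a) lies in no bag.

A tree decomposition must satisfy three properties: every vertex lies in some bag; for every edge, both endpoints lie together in some bag; and for every vertex, the bags containing it form a connected subtree. Here edge (f,a) lies in no bag, so the decomposition is invalid.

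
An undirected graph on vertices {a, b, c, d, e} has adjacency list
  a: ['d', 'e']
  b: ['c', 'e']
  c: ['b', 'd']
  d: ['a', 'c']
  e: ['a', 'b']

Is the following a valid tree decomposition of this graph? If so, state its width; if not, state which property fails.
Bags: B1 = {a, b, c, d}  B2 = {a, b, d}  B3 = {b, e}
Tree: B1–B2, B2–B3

No — edge (a,e) lies in no bag.

A tree decomposition must satisfy three properties: every vertex lies in some bag; for every edge, both endpoints lie together in some bag; and for every vertex, the bags containing it form a connected subtree. Here edge (a,e) lies in no bag, so the decomposition is invalid.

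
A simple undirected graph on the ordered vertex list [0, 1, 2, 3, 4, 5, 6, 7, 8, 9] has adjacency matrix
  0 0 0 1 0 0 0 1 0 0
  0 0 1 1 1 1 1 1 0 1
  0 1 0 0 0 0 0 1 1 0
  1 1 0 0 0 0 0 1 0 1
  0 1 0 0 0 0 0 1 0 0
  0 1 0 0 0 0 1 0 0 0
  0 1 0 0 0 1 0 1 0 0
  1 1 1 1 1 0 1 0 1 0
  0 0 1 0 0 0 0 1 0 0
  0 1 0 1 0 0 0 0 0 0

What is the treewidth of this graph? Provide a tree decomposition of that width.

Every bag has size at most 3, so the width is 3 − 1 = 2 and tw(G) ≤ 2. On the other hand G contains the 3-clique {0, 3, 7}. A clique must lie in a single bag of any decomposition, so no decomposition can have width below 2. Therefore the treewidth is 2.

Treewidth 2.
One such decomposition:
Bags: B1 = {1, 3, 7}  B2 = {0, 3, 7}  B3 = {1, 6, 7}  B4 = {1, 3, 9}  B5 = {1, 4, 7}  B6 = {1, 5, 6}  B7 = {1, 2, 7}  B8 = {2, 7, 8}
Tree: B1–B2, B1–B3, B1–B4, B1–B5, B3–B6, B1–B7, B7–B8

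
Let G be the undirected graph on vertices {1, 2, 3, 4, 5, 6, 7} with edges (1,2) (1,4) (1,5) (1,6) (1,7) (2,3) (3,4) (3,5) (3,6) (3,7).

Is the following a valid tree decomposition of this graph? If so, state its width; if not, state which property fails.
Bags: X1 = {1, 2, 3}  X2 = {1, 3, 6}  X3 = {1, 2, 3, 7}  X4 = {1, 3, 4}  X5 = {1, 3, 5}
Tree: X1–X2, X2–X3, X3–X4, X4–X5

A tree decomposition must satisfy three properties: every vertex lies in some bag; for every edge, both endpoints lie together in some bag; and for every vertex, the bags containing it form a connected subtree. Here bags containing vertex 2 are not connected in the tree, so the decomposition is invalid.

No — bags containing vertex 2 are not connected in the tree.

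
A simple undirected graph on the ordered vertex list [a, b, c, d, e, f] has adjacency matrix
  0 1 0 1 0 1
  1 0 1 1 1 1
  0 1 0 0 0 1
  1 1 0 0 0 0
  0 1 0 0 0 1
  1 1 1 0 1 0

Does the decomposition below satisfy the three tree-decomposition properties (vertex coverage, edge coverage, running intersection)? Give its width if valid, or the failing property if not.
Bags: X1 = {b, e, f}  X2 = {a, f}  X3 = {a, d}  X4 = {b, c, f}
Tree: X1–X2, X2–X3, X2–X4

A tree decomposition must satisfy three properties: every vertex lies in some bag; for every edge, both endpoints lie together in some bag; and for every vertex, the bags containing it form a connected subtree. Here edge (b,a) lies in no bag, so the decomposition is invalid.

No — edge (b,a) lies in no bag.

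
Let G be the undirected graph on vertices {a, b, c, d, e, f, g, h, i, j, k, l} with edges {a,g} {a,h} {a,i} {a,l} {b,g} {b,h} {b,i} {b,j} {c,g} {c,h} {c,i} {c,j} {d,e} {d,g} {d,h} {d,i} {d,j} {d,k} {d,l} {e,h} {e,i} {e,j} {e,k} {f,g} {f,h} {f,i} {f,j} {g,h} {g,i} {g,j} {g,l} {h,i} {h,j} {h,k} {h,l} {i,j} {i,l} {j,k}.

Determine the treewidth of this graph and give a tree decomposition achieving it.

Each bag holds 5 vertices, so the decomposition has width 4, which upper-bounds the treewidth. Conversely, {d, e, h, j, k} is a clique of size 5, and the vertices of any clique must share a bag in every tree decomposition; so some bag has ≥ 5 vertices and tw(G) ≥ 4. Combining the bounds, tw(G) = 4.

Treewidth 4.
One such decomposition:
Bags: B1 = {d, g, h, i, j}  B2 = {d, g, h, i, l}  B3 = {d, e, h, i, j}  B4 = {a, g, h, i, l}  B5 = {d, e, h, j, k}  B6 = {c, g, h, i, j}  B7 = {b, g, h, i, j}  B8 = {f, g, h, i, j}
Tree: B1–B2, B1–B3, B2–B4, B3–B5, B1–B6, B6–B7, B7–B8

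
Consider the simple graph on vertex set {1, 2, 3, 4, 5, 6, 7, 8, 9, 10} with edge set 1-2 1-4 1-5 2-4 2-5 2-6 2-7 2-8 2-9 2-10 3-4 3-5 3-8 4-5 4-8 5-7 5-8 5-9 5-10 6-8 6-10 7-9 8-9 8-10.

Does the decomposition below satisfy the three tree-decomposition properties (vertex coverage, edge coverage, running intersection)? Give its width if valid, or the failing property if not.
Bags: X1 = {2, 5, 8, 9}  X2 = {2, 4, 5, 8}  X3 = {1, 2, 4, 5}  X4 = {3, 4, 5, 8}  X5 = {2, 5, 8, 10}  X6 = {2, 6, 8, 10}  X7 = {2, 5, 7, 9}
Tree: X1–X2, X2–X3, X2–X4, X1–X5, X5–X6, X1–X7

Checking the three conditions: (i) the bags cover all of {1, 2, 3, 4, 5, 6, 7, 8, 9, 10}; (ii) for each edge, some bag contains both endpoints; (iii) the bags containing any fixed vertex form a subtree. All hold, so the decomposition is valid with width 4 − 1 = 3.

Yes; width 3.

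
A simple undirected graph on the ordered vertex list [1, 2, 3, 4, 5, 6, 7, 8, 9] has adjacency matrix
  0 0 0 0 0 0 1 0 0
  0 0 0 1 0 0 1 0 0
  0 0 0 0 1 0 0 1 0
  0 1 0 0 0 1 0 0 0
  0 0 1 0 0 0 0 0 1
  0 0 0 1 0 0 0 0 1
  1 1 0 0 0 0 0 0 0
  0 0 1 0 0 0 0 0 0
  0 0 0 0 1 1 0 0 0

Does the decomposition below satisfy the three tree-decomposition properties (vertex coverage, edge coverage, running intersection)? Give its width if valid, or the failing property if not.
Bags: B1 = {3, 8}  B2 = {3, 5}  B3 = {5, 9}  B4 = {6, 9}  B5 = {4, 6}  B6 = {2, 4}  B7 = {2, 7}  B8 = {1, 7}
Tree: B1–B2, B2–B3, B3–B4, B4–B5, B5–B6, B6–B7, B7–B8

Yes; width 1.

Checking the three conditions: (i) the bags cover all of {1, 2, 3, 4, 5, 6, 7, 8, 9}; (ii) for each edge, some bag contains both endpoints; (iii) the bags containing any fixed vertex form a subtree. All hold, so the decomposition is valid with width 2 − 1 = 1.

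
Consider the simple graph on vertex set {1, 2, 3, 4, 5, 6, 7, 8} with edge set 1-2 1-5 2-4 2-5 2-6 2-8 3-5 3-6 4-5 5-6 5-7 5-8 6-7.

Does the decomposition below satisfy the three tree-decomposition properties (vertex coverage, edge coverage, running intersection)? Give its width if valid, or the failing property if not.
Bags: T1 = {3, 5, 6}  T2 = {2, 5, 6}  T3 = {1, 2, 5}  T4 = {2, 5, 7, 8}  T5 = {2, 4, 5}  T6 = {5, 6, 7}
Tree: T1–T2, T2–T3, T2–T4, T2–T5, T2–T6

A tree decomposition must satisfy three properties: every vertex lies in some bag; for every edge, both endpoints lie together in some bag; and for every vertex, the bags containing it form a connected subtree. Here bags containing vertex 7 are not connected in the tree, so the decomposition is invalid.

No — bags containing vertex 7 are not connected in the tree.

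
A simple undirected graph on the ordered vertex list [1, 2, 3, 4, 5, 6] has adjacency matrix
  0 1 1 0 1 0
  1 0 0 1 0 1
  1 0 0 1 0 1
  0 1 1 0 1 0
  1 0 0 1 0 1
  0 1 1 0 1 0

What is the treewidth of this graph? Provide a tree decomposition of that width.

Treewidth 3.
One such decomposition:
Bags: B1 = {1, 3, 4, 6}  B2 = {1, 2, 4, 6}  B3 = {1, 4, 5, 6}
Tree: B1–B2, B2–B3

Every bag has size at most 4, so the width is 4 − 1 = 3 and tw(G) ≤ 3. For the lower bound: the 4 vertex sets {3,6}, {1,2}, {4}, {5} are disjoint, each induces a connected subgraph, and every pair is joined by at least one edge of G. Contracting each set to a single vertex therefore yields K_{4} as a minor, and since treewidth is minor-monotone, tw(G) ≥ tw(K_{4}) = 3. Therefore the treewidth is 3.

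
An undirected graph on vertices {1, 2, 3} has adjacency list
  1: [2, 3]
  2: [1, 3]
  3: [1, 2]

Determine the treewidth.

2

A width-2 tree decomposition is:
Bags: B1 = {1, 2, 3}
Tree: (single bag)
With just one bag of size 3, the width is 3 − 1 = 2, so tw(G) ≤ 2. Conversely, {1, 2, 3} is a clique of size 3, and the vertices of any clique must share a bag in every tree decomposition; so some bag has ≥ 3 vertices and tw(G) ≥ 2. The upper and lower bounds meet at 2, so that is the treewidth.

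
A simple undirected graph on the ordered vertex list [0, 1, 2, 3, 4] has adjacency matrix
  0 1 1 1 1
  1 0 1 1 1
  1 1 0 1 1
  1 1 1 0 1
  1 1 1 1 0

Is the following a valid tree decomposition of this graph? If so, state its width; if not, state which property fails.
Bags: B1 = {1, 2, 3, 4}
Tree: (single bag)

A tree decomposition must satisfy three properties: every vertex lies in some bag; for every edge, both endpoints lie together in some bag; and for every vertex, the bags containing it form a connected subtree. Here vertex 0 appears in no bag, so the decomposition is invalid.

No — vertex 0 appears in no bag.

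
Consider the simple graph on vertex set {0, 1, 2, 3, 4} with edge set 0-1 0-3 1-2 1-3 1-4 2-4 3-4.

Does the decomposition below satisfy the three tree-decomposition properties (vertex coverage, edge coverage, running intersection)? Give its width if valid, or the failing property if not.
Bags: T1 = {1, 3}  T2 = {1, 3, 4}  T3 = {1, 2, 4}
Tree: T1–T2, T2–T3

No — vertex 0 appears in no bag.

A tree decomposition must satisfy three properties: every vertex lies in some bag; for every edge, both endpoints lie together in some bag; and for every vertex, the bags containing it form a connected subtree. Here vertex 0 appears in no bag, so the decomposition is invalid.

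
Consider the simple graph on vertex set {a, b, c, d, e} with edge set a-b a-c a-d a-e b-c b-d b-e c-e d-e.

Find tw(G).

3

A width-3 tree decomposition is:
Bags: B1 = {a, b, d, e}  B2 = {a, b, c, e}
Tree: B1–B2
Each bag holds 4 vertices, so the decomposition has width 3, which upper-bounds the treewidth. Conversely, {a, b, d, e} is a clique of size 4, and the vertices of any clique must share a bag in every tree decomposition; so some bag has ≥ 4 vertices and tw(G) ≥ 3. Hence tw(G) = 3 exactly.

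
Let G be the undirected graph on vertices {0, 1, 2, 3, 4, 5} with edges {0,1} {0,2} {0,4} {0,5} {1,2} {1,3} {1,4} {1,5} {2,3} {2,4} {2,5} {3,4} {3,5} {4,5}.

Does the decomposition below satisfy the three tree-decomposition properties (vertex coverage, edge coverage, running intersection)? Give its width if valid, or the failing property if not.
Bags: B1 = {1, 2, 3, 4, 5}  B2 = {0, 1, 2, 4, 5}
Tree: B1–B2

Yes; width 4.

Vertex coverage: the bags together contain {0, 1, 2, 3, 4, 5}, the full vertex set. Edge coverage: each edge of G has both endpoints in at least one bag. Running intersection: for every vertex, the bags containing it form a connected subtree. All three properties hold, so this is a valid tree decomposition of width max|bag| − 1 = 4, and hence tw(G) ≤ 4.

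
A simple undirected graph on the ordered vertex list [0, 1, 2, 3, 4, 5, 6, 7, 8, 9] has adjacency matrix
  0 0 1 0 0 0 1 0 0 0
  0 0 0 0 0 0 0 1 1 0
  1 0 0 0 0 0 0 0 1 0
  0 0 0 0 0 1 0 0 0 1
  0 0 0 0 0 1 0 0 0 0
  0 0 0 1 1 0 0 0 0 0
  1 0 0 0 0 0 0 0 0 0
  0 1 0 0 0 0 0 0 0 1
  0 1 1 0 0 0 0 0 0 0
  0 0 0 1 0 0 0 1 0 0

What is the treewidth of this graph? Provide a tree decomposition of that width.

The largest bag has 2 vertices, giving width 1; this decomposition certifies tw(G) ≤ 1. Any graph with an edge has treewidth ≥ 1, and G has the edge 4–5. Hence tw(G) = 1 exactly.

Treewidth 1.
Bags: B1 = {4, 5}  B2 = {3, 5}  B3 = {3, 9}  B4 = {7, 9}  B5 = {1, 7}  B6 = {1, 8}  B7 = {2, 8}  B8 = {0, 2}  B9 = {0, 6}
Tree: B1–B2, B2–B3, B3–B4, B4–B5, B5–B6, B6–B7, B7–B8, B8–B9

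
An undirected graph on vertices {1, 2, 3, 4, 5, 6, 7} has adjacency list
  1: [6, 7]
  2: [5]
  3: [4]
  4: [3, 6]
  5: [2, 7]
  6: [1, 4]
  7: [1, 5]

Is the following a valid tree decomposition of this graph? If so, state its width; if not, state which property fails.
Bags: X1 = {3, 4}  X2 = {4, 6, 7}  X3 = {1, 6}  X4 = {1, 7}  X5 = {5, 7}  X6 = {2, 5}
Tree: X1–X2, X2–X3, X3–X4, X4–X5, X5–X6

No — bags containing vertex 7 are not connected in the tree.

A tree decomposition must satisfy three properties: every vertex lies in some bag; for every edge, both endpoints lie together in some bag; and for every vertex, the bags containing it form a connected subtree. Here bags containing vertex 7 are not connected in the tree, so the decomposition is invalid.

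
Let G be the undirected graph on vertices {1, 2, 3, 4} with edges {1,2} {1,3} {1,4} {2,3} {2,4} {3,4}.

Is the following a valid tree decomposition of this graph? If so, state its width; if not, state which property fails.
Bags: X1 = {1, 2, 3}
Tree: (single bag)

A tree decomposition must satisfy three properties: every vertex lies in some bag; for every edge, both endpoints lie together in some bag; and for every vertex, the bags containing it form a connected subtree. Here vertex 4 appears in no bag, so the decomposition is invalid.

No — vertex 4 appears in no bag.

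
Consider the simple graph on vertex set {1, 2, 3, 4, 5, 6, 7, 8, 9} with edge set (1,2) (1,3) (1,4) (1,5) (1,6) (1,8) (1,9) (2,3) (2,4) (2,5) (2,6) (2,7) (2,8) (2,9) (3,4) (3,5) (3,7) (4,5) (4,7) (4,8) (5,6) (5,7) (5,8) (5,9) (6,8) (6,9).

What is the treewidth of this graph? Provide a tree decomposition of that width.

Every bag has size at most 5, so the width is 5 − 1 = 4 and tw(G) ≤ 4. For the lower bound, the 5 vertices {1, 2, 5, 6, 9} are pairwise adjacent, and any tree decomposition puts a clique entirely inside one bag — forcing width ≥ 4. Therefore the treewidth is 4.

Treewidth 4.
One optimal decomposition is:
Bags: B1 = {1, 2, 3, 4, 5}  B2 = {1, 2, 4, 5, 8}  B3 = {1, 2, 5, 6, 8}  B4 = {1, 2, 5, 6, 9}  B5 = {2, 3, 4, 5, 7}
Tree: B1–B2, B2–B3, B3–B4, B1–B5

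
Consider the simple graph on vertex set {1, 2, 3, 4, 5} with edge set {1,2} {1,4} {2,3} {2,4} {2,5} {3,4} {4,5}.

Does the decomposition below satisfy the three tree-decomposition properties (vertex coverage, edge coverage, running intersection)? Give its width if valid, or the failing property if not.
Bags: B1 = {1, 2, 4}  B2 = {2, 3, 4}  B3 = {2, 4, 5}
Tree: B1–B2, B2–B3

Every vertex of G appears in some bag (union = {1, 2, 3, 4, 5}); every edge is covered by a bag; and for each vertex v the set of bags containing v is connected in the bag tree. The decomposition is therefore valid. The largest bag has 3 vertices, so the width is 2.

Yes; width 2.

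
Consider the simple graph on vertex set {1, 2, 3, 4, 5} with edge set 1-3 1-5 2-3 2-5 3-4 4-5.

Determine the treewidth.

2

A width-2 tree decomposition is:
Bags: B1 = {3, 4, 5}  B2 = {2, 3, 5}  B3 = {1, 3, 5}
Tree: B1–B2, B2–B3
Every bag has size at most 3, so the width is 3 − 1 = 2 and tw(G) ≤ 2. Since 4–3–2–5–4 is a cycle in G, G is not acyclic. Forests are exactly the graphs of treewidth ≤ 1, so tw(G) ≥ 2. Therefore the treewidth is 2.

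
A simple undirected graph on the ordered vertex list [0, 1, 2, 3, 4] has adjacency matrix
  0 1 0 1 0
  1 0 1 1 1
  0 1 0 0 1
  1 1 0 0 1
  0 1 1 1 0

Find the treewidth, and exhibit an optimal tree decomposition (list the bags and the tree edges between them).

Treewidth 2.
Bags: B1 = {1, 2, 4}  B2 = {1, 3, 4}  B3 = {0, 1, 3}
Tree: B1–B2, B2–B3

Every bag has size at most 3, so the width is 3 − 1 = 2 and tw(G) ≤ 2. On the other hand G contains the 3-clique {1, 2, 4}. A clique must lie in a single bag of any decomposition, so no decomposition can have width below 2. Therefore the treewidth is 2.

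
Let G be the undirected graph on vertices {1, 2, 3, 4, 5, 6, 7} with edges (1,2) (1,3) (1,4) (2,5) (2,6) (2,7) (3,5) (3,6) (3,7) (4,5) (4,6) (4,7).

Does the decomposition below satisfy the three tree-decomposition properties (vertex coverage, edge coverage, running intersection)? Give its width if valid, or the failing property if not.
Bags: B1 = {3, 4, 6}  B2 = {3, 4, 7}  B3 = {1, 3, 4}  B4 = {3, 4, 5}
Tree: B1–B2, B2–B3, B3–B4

A tree decomposition must satisfy three properties: every vertex lies in some bag; for every edge, both endpoints lie together in some bag; and for every vertex, the bags containing it form a connected subtree. Here vertex 2 appears in no bag, so the decomposition is invalid.

No — vertex 2 appears in no bag.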